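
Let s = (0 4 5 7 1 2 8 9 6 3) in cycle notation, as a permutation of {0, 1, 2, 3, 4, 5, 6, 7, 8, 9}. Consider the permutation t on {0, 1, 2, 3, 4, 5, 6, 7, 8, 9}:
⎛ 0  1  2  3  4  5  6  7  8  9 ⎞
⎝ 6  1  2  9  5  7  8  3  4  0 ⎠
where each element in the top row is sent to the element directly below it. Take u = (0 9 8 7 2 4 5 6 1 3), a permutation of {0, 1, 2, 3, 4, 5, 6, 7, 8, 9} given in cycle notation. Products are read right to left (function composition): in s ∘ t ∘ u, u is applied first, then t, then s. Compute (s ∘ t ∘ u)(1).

Chase 1: u(1) = 3; t(3) = 9; s(9) = 6. Hence (s ∘ t ∘ u)(1) = 6.

6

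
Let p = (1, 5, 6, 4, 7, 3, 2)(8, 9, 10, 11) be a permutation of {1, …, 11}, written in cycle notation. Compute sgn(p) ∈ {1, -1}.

The cycle lengths are 7, 4.
A cycle of length ℓ contributes ℓ−1 transpositions, so p is a product of 6 + 3 = 9 transpositions — odd.

-1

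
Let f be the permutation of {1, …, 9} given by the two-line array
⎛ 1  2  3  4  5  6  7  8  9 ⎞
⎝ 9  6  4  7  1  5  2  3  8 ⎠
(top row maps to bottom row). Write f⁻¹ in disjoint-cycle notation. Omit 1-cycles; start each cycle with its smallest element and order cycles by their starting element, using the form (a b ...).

First write f in disjoint cycles: (1 9 8 3 4 7 2 6 5).
Reversing each cycle (and rotating so the smallest element leads) gives f⁻¹ = (1 5 6 2 7 4 3 8 9).

(1 5 6 2 7 4 3 8 9)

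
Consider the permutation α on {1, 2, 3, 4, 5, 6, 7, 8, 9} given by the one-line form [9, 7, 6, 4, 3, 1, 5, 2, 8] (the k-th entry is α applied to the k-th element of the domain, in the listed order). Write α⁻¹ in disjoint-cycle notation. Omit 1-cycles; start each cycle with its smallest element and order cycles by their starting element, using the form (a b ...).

(1 6 3 5 7 2 8 9)

The cycle decomposition of α is (1 9 8 2 7 5 3 6).
The inverse reverses every cycle; in canonical form, α⁻¹ = (1 6 3 5 7 2 8 9).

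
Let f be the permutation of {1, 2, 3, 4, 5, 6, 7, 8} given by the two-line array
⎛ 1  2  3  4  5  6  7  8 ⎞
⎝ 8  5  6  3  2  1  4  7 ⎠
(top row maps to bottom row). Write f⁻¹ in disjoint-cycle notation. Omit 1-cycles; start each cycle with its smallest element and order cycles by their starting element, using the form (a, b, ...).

(1, 6, 3, 4, 7, 8)(2, 5)

The cycle decomposition of f is (1, 8, 7, 4, 3, 6)(2, 5).
The inverse reverses every cycle; in canonical form, f⁻¹ = (1, 6, 3, 4, 7, 8)(2, 5).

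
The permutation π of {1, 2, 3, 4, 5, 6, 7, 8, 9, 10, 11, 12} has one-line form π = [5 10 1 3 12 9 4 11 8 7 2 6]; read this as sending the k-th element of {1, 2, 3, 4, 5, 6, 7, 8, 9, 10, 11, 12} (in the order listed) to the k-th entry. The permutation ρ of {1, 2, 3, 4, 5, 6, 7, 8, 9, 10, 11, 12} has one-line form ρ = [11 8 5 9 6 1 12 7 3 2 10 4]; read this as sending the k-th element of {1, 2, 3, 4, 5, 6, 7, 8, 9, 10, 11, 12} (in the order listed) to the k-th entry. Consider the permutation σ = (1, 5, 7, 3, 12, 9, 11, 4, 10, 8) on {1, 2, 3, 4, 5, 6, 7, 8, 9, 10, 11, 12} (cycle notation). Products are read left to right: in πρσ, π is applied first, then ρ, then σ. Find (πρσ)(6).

(πρσ)(6) = σ(ρ(π(6))). π(6) = 9, then ρ(9) = 3, then σ(3) = 12, so the result is 12.

12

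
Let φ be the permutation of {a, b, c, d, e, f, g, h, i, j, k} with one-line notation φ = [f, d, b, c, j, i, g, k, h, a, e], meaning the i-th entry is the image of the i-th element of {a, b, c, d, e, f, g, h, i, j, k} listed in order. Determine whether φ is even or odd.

even

In disjoint-cycle form the cycle lengths are 7, 3, 1.
A cycle of length ℓ contributes ℓ−1 transpositions, so φ is a product of 6 + 2 = 8 transpositions — even.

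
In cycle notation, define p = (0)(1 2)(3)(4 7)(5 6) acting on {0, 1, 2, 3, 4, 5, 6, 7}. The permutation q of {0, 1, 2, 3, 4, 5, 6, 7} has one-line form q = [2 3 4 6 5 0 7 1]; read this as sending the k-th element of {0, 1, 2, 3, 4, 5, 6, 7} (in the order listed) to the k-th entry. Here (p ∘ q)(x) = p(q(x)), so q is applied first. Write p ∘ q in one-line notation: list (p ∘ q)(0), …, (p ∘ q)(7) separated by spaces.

1 3 7 5 6 0 4 2

(p ∘ q)(x) = p(q(x)). Computing each image: p(q(0)) = p(2) = 1, p(q(1)) = p(3) = 3, p(q(2)) = p(4) = 7, p(q(3)) = p(6) = 5, p(q(4)) = p(5) = 6, p(q(5)) = p(0) = 0, p(q(6)) = p(7) = 4, p(q(7)) = p(1) = 2.
Hence p ∘ q = [1 3 7 5 6 0 4 2].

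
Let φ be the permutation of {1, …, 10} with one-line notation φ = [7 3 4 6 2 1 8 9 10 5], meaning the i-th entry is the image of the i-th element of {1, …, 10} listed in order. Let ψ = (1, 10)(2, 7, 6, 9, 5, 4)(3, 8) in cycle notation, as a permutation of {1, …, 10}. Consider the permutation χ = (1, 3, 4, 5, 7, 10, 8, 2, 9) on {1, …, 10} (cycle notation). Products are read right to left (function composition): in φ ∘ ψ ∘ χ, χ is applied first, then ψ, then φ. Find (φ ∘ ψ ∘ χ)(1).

(φ ∘ ψ ∘ χ)(1) = φ(ψ(χ(1))). χ(1) = 3, then ψ(3) = 8, then φ(8) = 9, so the result is 9.

9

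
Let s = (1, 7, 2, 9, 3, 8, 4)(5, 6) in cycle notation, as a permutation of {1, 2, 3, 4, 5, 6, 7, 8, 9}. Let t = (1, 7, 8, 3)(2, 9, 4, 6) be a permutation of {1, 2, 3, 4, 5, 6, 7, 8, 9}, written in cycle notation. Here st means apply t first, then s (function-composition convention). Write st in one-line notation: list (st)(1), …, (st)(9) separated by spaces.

(st)(x) = s(t(x)). Computing each image: s(t(1)) = s(7) = 2, s(t(2)) = s(9) = 3, s(t(3)) = s(1) = 7, s(t(4)) = s(6) = 5, s(t(5)) = s(5) = 6, s(t(6)) = s(2) = 9, s(t(7)) = s(8) = 4, s(t(8)) = s(3) = 8, s(t(9)) = s(4) = 1.
Hence st = [2 3 7 5 6 9 4 8 1].

2 3 7 5 6 9 4 8 1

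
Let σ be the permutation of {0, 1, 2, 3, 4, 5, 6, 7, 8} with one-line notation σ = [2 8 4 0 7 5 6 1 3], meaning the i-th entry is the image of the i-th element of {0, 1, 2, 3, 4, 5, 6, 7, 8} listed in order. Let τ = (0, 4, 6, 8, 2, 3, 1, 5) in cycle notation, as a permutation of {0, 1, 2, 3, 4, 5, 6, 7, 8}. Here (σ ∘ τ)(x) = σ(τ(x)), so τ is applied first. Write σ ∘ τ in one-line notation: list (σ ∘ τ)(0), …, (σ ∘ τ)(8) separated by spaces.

7 5 0 8 6 2 3 1 4

(σ ∘ τ)(x) = σ(τ(x)). Computing each image: σ(τ(0)) = σ(4) = 7, σ(τ(1)) = σ(5) = 5, σ(τ(2)) = σ(3) = 0, σ(τ(3)) = σ(1) = 8, σ(τ(4)) = σ(6) = 6, σ(τ(5)) = σ(0) = 2, σ(τ(6)) = σ(8) = 3, σ(τ(7)) = σ(7) = 1, σ(τ(8)) = σ(2) = 4.
Hence σ ∘ τ = [7 5 0 8 6 2 3 1 4].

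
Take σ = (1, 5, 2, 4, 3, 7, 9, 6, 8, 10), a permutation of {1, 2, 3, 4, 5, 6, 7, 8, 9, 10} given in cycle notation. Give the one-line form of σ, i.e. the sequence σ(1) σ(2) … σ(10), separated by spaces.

Each element maps to the next entry in its cycle (wrapping to the front): 1↦5, 2↦4, 3↦7, 4↦3, 5↦2, 6↦8, 7↦9, 8↦10, 9↦6, 10↦1.
So the one-line form is 5 4 7 3 2 8 9 10 6 1.

5 4 7 3 2 8 9 10 6 1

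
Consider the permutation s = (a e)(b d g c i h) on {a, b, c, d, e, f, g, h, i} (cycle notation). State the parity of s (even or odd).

The cycle lengths are 6, 2, 1.
A cycle of length ℓ contributes ℓ−1 transpositions, so s is a product of 5 + 1 = 6 transpositions — even.

even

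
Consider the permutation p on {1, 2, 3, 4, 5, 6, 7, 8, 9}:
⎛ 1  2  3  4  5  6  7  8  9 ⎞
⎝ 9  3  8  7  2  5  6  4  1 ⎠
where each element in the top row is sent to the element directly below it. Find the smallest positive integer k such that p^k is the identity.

14

Decomposing into disjoint cycles gives cycle lengths 7, 2.
The order of p is the least common multiple of its cycle lengths: lcm(7, 2) = 14.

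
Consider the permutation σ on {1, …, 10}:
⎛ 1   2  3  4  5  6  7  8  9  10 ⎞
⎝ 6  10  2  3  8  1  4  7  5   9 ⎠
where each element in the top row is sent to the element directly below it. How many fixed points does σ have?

0

No element satisfies σ(x) = x, so there are 0 fixed points.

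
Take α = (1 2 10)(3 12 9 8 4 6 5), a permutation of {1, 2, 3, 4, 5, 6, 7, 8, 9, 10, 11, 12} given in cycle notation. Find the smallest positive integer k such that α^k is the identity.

21

The cycle type of α is (7, 3, 1, 1).
Since disjoint cycles commute, ord(α) = lcm(7, 3) = 21.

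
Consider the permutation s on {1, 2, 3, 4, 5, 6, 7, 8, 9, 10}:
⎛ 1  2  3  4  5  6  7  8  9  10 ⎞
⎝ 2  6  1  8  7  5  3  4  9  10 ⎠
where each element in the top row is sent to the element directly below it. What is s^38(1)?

6

Tracing 1 → 2 → … returns to 1 after 6 steps, so 1 lies in a 6-cycle (1, 2, 6, 5, 7, 3).
On a 6-cycle, s^6 is the identity, so s^38 = s^2 there (38 ≡ 2 mod 6).
Advancing 2 steps from 1: 1 → 2 → 6.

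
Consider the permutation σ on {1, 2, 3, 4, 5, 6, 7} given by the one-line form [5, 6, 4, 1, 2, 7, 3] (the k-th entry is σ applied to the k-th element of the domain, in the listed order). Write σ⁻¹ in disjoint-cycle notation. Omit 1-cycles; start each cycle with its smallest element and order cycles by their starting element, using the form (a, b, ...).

(1, 4, 3, 7, 6, 2, 5)

First write σ in disjoint cycles: (1, 5, 2, 6, 7, 3, 4).
The inverse reverses every cycle; in canonical form, σ⁻¹ = (1, 4, 3, 7, 6, 2, 5).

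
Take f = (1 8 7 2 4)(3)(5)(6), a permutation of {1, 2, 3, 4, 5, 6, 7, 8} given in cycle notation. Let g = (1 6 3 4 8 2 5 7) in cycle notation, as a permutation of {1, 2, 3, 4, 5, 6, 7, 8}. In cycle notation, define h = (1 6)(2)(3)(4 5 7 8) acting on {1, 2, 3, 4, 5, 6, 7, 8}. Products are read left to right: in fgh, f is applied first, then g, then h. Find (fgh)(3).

5

Apply the permutations in order: f(3) = 3, then g(3) = 4, then h(4) = 5. So (fgh)(3) = 5.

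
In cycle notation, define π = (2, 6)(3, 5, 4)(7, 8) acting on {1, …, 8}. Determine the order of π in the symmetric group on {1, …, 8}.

6

The disjoint cycles have lengths 3, 2, 2, 1.
Since disjoint cycles commute, ord(π) = lcm(3, 2, 2) = 6.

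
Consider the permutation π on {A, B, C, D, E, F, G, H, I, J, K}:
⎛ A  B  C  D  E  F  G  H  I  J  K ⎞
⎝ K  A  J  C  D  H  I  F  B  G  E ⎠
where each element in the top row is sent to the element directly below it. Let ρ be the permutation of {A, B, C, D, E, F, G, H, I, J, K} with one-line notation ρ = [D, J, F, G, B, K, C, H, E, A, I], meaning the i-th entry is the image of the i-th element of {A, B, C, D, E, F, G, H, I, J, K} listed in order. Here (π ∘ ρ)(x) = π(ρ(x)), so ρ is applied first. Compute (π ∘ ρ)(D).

(π ∘ ρ)(D) = π(ρ(D)). ρ(D) = G, then π(G) = I. So (π ∘ ρ)(D) = I.

I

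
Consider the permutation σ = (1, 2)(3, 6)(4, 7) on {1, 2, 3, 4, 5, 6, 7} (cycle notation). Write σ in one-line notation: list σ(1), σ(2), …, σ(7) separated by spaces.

Reading each image from the cycles: 1↦2, 2↦1, 3↦6, 4↦7, 5↦5, 6↦3, 7↦4.
Listing these in domain order gives 2 1 6 7 5 3 4.

2 1 6 7 5 3 4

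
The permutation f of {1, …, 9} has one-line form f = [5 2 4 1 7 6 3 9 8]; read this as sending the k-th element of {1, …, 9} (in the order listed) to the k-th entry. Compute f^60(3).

3

Tracing 3 → 4 → … returns to 3 after 5 steps, so 3 lies in a 5-cycle (1 5 7 3 4).
Powers repeat with period 5 on this cycle, and 60 mod 5 = 0, so f^60(3) = f^0(3).
So f^60(3) = 3.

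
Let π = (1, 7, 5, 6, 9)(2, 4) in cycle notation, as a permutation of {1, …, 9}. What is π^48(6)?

7

6 lies in the 5-cycle (1, 7, 5, 6, 9).
Since the cycle has length 5, π^48 acts on it the same as π^3 (48 mod 5 = 3).
Stepping 3 places around the cycle: 6 → 9 → 1 → 7.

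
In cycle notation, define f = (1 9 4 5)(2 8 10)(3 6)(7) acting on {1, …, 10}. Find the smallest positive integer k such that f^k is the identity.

12

The cycle type of f is (4, 3, 2, 1).
Since disjoint cycles commute, ord(f) = lcm(4, 3, 2) = 12.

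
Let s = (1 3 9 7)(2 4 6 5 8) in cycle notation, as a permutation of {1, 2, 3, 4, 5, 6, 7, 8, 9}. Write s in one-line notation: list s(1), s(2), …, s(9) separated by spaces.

Image by image: 1→3, 2→4, 3→9, 4→6, 5→8, 6→5, 7→1, 8→2, 9→7.
So the one-line form is 3 4 9 6 8 5 1 2 7.

3 4 9 6 8 5 1 2 7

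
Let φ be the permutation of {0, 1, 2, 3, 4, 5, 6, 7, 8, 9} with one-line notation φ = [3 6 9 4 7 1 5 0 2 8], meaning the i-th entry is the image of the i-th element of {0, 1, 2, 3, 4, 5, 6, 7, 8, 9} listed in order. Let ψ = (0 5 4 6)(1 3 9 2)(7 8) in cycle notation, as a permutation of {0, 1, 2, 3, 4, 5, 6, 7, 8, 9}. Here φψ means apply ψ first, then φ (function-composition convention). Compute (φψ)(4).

5

First apply ψ: ψ(4) = 6, then φ(6) = 5. Thus (φψ)(4) = 5.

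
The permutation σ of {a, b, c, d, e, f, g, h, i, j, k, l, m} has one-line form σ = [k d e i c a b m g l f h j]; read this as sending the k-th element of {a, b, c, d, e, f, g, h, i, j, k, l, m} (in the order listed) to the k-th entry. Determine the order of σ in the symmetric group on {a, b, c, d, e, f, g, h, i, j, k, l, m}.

The disjoint-cycle form of σ has cycle lengths 4, 4, 3, 2.
The order of σ is the least common multiple of its cycle lengths: lcm(4, 4, 3, 2) = 12.

12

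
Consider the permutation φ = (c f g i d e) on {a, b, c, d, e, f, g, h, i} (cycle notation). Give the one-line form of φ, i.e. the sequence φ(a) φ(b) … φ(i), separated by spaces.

a b f e c g i h d

Each element maps to the next entry in its cycle (wrapping to the front): a↦a, b↦b, c↦f, d↦e, e↦c, f↦g, g↦i, h↦h, i↦d.
So the one-line form is a b f e c g i h d.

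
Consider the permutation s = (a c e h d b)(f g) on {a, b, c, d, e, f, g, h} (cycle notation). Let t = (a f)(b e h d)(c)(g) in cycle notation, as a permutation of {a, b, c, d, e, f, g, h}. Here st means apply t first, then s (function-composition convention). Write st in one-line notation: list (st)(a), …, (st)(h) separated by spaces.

(st)(x) = s(t(x)). Computing each image: s(t(a)) = s(f) = g, s(t(b)) = s(e) = h, s(t(c)) = s(c) = e, s(t(d)) = s(b) = a, s(t(e)) = s(h) = d, s(t(f)) = s(a) = c, s(t(g)) = s(g) = f, s(t(h)) = s(d) = b.
Hence st = [g h e a d c f b].

g h e a d c f b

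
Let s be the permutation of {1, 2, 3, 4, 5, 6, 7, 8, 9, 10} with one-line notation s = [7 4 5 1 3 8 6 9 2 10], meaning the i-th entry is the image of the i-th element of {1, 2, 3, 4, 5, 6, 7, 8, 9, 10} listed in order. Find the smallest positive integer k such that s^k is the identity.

14

The disjoint-cycle form of s has cycle lengths 7, 2, 1.
The order of s is the least common multiple of its cycle lengths: lcm(7, 2) = 14.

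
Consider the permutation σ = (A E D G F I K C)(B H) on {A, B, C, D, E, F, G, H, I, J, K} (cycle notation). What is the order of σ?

The disjoint cycles have lengths 8, 2, 1.
Since disjoint cycles commute, ord(σ) = lcm(8, 2) = 8.

8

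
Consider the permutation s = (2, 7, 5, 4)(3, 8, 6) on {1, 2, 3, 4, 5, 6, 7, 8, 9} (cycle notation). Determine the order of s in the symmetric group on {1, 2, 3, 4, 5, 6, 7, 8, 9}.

12

The disjoint cycles have lengths 4, 3, 1, 1.
The order of s is the least common multiple of its cycle lengths: lcm(4, 3) = 12.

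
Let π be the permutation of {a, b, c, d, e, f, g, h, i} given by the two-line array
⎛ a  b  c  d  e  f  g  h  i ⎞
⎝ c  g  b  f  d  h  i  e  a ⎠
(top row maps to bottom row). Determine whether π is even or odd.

In disjoint-cycle form the cycle lengths are 5, 4.
A cycle of length ℓ contributes ℓ−1 transpositions, so π is a product of 4 + 3 = 7 transpositions — odd.

odd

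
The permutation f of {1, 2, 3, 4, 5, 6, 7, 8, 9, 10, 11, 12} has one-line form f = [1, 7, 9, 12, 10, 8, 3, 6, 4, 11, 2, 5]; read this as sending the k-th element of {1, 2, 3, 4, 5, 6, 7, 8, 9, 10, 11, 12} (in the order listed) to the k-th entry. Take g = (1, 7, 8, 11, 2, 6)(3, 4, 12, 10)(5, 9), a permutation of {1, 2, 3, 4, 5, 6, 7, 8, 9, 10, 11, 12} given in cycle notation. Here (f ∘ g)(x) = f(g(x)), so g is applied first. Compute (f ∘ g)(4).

5

(f ∘ g)(4) = f(g(4)). g(4) = 12, then f(12) = 5. So (f ∘ g)(4) = 5.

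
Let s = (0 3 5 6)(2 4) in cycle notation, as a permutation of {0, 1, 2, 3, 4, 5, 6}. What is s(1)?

1

1 does not appear in any cycle of s, so it is a fixed point: s(1) = 1.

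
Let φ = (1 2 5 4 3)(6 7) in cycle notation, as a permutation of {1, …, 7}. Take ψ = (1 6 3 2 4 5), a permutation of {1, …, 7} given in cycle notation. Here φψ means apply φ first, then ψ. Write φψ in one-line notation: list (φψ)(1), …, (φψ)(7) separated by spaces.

4 1 6 2 5 7 3

(φψ)(x) = ψ(φ(x)). Computing each image: ψ(φ(1)) = ψ(2) = 4, ψ(φ(2)) = ψ(5) = 1, ψ(φ(3)) = ψ(1) = 6, ψ(φ(4)) = ψ(3) = 2, ψ(φ(5)) = ψ(4) = 5, ψ(φ(6)) = ψ(7) = 7, ψ(φ(7)) = ψ(6) = 3.
Hence φψ = [4 1 6 2 5 7 3].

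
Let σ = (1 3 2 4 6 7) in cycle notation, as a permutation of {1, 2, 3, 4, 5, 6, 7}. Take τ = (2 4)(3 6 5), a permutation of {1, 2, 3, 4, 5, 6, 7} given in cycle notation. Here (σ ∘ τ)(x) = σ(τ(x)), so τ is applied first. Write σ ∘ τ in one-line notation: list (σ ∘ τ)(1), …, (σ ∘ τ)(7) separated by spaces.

3 6 7 4 2 5 1

Chase each element through τ then σ: 1 → 1 → 3; 2 → 4 → 6; 3 → 6 → 7; 4 → 2 → 4; 5 → 3 → 2; 6 → 5 → 5; 7 → 7 → 1.
So σ ∘ τ in one-line form is 3 6 7 4 2 5 1.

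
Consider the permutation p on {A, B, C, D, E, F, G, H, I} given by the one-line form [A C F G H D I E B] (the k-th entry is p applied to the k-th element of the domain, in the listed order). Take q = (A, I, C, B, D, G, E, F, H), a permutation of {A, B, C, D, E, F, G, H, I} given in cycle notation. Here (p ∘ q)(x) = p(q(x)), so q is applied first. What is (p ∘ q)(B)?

G

(p ∘ q)(B) = p(q(B)). q(B) = D, then p(D) = G. So (p ∘ q)(B) = G.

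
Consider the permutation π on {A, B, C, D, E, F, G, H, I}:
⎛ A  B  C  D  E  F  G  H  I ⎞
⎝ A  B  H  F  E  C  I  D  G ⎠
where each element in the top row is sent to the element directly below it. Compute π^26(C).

Tracing C → H → … returns to C after 4 steps, so C lies in a 4-cycle (C, H, D, F).
Powers repeat with period 4 on this cycle, and 26 mod 4 = 2, so π^26(C) = π^2(C).
Advancing 2 steps from C: C → H → D.

D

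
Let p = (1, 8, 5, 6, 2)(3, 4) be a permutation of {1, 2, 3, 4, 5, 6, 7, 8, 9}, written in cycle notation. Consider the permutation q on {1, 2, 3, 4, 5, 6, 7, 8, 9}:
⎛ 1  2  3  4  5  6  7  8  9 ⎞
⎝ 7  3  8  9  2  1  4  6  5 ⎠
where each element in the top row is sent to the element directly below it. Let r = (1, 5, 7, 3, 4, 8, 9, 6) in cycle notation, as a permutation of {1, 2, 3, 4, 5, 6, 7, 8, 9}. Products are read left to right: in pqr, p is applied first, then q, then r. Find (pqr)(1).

1

Apply the permutations in order: p(1) = 8, then q(8) = 6, then r(6) = 1. So (pqr)(1) = 1.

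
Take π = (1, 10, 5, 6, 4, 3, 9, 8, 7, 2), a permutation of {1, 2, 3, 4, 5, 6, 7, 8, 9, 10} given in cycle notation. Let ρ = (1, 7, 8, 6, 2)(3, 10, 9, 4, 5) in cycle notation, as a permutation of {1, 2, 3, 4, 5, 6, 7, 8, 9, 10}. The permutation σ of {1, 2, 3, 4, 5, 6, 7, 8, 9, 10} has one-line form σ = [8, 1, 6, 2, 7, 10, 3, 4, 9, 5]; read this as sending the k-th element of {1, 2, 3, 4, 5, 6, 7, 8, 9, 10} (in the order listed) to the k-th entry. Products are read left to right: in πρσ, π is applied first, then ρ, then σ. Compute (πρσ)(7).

(πρσ)(7) = σ(ρ(π(7))). π(7) = 2, then ρ(2) = 1, then σ(1) = 8, so the result is 8.

8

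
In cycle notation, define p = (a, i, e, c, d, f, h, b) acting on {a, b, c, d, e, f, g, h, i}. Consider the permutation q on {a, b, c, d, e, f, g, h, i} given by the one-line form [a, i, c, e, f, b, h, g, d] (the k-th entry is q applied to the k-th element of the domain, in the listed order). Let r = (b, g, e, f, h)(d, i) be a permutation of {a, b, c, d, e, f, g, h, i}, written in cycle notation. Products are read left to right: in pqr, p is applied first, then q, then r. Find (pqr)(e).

(pqr)(e) = r(q(p(e))). p(e) = c, then q(c) = c, then r(c) = c, so the result is c.

c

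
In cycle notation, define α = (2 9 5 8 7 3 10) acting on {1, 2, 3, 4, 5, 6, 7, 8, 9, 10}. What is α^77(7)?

7 lies in the 7-cycle (2 9 5 8 7 3 10).
Powers repeat with period 7 on this cycle, and 77 mod 7 = 0, so α^77(7) = α^0(7).
So α^77(7) = 7.

7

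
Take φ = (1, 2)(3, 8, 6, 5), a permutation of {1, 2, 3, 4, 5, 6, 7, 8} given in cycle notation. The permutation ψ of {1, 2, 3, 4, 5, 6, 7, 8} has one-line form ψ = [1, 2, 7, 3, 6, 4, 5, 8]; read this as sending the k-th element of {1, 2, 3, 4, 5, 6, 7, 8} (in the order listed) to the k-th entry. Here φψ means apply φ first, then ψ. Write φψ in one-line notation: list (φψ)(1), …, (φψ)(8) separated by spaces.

(φψ)(x) = ψ(φ(x)). Computing each image: ψ(φ(1)) = ψ(2) = 2, ψ(φ(2)) = ψ(1) = 1, ψ(φ(3)) = ψ(8) = 8, ψ(φ(4)) = ψ(4) = 3, ψ(φ(5)) = ψ(3) = 7, ψ(φ(6)) = ψ(5) = 6, ψ(φ(7)) = ψ(7) = 5, ψ(φ(8)) = ψ(6) = 4.
Hence φψ = [2 1 8 3 7 6 5 4].

2 1 8 3 7 6 5 4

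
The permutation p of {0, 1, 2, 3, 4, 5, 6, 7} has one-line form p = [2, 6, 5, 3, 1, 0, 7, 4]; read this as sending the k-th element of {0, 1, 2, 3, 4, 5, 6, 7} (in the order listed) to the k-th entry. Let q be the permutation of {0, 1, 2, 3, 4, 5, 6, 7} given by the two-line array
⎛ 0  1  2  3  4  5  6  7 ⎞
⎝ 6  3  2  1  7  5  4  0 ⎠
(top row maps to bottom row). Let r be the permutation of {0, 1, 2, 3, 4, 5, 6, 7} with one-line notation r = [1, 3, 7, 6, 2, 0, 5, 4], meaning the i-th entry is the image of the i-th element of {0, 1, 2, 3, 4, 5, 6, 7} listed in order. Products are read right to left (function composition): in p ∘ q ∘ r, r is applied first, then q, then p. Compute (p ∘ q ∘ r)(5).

Apply the permutations in order: r(5) = 0, then q(0) = 6, then p(6) = 7. So (p ∘ q ∘ r)(5) = 7.

7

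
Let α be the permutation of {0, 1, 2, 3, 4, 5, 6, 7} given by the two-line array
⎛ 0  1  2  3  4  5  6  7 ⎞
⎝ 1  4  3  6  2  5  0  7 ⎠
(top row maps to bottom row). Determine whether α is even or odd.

In disjoint-cycle form the cycle lengths are 6, 1, 1.
A cycle of length ℓ contributes ℓ−1 transpositions, so α is a product of 5 transpositions — odd.

odd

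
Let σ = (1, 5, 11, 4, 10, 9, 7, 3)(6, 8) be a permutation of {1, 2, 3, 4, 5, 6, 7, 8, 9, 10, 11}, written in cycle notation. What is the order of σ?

8

The disjoint cycles have lengths 8, 2, 1.
Since disjoint cycles commute, ord(σ) = lcm(8, 2) = 8.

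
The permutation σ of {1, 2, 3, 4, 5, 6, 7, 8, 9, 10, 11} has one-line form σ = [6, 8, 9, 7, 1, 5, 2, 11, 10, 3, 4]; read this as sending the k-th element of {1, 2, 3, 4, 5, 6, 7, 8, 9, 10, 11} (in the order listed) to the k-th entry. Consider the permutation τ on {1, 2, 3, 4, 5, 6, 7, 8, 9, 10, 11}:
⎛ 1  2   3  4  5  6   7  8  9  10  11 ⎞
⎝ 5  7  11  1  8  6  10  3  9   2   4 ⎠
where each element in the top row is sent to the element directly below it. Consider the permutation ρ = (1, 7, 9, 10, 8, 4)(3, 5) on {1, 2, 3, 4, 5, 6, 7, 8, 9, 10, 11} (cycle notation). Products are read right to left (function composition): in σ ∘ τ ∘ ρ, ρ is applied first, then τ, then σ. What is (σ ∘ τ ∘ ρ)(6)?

Chase 6: ρ(6) = 6; τ(6) = 6; σ(6) = 5. Hence (σ ∘ τ ∘ ρ)(6) = 5.

5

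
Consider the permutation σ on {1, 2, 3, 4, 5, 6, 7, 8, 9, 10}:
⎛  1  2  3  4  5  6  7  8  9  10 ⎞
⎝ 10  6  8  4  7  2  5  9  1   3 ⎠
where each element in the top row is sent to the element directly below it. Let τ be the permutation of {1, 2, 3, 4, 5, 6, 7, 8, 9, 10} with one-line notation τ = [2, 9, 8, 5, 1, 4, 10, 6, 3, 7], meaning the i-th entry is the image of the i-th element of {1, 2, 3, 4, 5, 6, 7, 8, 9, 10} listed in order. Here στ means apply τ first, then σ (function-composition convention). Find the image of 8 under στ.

First apply τ: τ(8) = 6, then σ(6) = 2. Thus (στ)(8) = 2.

2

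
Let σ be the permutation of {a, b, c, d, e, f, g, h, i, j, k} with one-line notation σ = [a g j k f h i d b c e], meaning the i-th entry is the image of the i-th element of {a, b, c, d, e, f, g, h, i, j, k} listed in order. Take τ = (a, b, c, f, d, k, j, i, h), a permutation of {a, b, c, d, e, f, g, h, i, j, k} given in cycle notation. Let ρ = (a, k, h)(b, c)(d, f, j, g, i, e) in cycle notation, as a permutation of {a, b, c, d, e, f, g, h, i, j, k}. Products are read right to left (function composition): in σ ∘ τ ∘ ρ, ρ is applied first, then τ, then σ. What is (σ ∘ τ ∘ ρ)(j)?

Apply the permutations in order: ρ(j) = g, then τ(g) = g, then σ(g) = i. So (σ ∘ τ ∘ ρ)(j) = i.

i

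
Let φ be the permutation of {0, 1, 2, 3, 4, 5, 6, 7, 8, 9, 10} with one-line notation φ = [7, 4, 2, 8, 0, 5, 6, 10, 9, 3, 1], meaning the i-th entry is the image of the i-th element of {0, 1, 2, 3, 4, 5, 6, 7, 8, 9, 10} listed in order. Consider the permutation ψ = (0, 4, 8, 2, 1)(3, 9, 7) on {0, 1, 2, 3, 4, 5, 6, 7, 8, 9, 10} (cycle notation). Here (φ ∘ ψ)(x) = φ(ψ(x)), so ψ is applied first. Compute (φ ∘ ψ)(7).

8

First apply ψ: ψ(7) = 3, then φ(3) = 8. Thus (φ ∘ ψ)(7) = 8.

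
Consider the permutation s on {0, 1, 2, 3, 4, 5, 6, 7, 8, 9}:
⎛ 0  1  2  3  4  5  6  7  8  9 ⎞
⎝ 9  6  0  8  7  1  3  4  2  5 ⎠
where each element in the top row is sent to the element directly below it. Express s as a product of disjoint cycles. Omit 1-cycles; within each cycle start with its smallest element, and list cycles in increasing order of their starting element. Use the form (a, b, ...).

From 0: 0 → 9 → 5 → 1 → 6 → 3 → 8 → 2 → 0, closing the cycle (0, 9, 5, 1, 6, 3, 8, 2).
Repeating from the next unused element and collecting all non-trivial cycles gives (0, 9, 5, 1, 6, 3, 8, 2)(4, 7).

(0, 9, 5, 1, 6, 3, 8, 2)(4, 7)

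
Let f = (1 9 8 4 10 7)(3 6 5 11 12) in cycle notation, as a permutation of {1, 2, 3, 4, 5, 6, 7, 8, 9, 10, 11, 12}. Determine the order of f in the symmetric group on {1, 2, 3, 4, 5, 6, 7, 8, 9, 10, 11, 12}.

The disjoint cycles have lengths 6, 5, 1.
The order is lcm(6, 5) = 30.

30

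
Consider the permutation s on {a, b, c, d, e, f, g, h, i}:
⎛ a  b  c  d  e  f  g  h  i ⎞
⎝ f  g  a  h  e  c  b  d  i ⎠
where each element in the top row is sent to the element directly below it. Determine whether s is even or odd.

In disjoint-cycle form the cycle lengths are 3, 2, 2, 1, 1.
A cycle is odd iff its length is even; s has 2 even-length cycles, so sgn(s) = (−1)^2 and s is even.

even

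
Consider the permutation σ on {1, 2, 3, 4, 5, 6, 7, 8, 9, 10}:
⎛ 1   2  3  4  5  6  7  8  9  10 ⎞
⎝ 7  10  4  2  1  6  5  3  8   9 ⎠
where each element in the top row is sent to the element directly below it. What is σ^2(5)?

Tracing 5 → 1 → … returns to 5 after 3 steps, so 5 lies in a 3-cycle (1, 7, 5).
Advancing 2 steps from 5: 5 → 1 → 7.

7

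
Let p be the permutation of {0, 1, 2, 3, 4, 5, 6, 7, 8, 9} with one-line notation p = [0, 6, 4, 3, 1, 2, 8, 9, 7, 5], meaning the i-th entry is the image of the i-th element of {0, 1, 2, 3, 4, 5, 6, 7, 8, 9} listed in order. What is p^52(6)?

5

Tracing 6 → 8 → … returns to 6 after 8 steps, so 6 lies in an 8-cycle (1, 6, 8, 7, 9, 5, 2, 4).
Powers repeat with period 8 on this cycle, and 52 mod 8 = 4, so p^52(6) = p^4(6).
Advancing 4 steps from 6: 6 → 8 → 7 → 9 → 5.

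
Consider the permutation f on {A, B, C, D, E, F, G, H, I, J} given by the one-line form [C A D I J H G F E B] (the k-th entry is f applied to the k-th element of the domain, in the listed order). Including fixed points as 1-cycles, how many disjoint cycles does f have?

The cycle decomposition is (A C D I E J B)(F H)(G), which has 3 cycles (counting 1-cycles).

3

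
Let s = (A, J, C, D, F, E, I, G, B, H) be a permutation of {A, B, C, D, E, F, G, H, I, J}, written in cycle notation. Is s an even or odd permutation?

odd

The cycle lengths are 10.
A cycle is odd iff its length is even; s has 1 even-length cycle, so sgn(s) = (−1)^1 and s is odd.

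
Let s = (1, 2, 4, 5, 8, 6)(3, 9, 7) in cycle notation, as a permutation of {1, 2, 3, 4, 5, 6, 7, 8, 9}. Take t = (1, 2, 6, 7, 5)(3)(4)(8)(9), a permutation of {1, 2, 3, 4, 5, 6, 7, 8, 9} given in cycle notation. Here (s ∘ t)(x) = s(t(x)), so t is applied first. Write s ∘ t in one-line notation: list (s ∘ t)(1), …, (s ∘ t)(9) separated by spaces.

Chase each element through t then s: 1 → 2 → 4; 2 → 6 → 1; 3 → 3 → 9; 4 → 4 → 5; 5 → 1 → 2; 6 → 7 → 3; 7 → 5 → 8; 8 → 8 → 6; 9 → 9 → 7.
So s ∘ t in one-line form is 4 1 9 5 2 3 8 6 7.

4 1 9 5 2 3 8 6 7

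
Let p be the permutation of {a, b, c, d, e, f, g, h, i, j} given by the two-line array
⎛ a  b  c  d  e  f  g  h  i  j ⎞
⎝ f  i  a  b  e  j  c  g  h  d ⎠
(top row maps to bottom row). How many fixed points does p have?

The fixed points (elements with p(x) = x) are {e}, so there is 1.

1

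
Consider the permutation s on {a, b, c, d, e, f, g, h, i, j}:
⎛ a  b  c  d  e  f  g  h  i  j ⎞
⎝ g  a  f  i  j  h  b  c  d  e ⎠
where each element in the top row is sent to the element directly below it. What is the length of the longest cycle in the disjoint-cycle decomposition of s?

3

Decomposing into disjoint cycles gives (a g b)(c f h)(d i)(e j); the longest has length 3.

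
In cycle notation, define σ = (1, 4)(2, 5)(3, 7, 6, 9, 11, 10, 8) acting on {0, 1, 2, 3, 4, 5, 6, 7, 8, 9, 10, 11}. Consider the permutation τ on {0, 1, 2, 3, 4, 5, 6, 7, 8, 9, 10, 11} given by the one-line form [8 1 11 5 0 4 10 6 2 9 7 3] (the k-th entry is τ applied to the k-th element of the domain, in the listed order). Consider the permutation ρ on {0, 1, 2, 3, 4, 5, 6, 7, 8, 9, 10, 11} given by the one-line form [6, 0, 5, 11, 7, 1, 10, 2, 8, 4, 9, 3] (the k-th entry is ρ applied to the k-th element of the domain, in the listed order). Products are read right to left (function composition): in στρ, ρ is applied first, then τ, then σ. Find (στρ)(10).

11

Chase 10: ρ(10) = 9; τ(9) = 9; σ(9) = 11. Hence (στρ)(10) = 11.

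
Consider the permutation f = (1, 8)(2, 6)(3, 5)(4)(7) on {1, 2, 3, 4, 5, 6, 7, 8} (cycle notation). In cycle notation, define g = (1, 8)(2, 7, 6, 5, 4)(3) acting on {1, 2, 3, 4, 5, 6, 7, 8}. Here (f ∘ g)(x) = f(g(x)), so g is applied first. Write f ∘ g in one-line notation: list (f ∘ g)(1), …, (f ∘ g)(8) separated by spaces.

1 7 5 6 4 3 2 8

For each element, apply g then f: 1 → 8 → 1; 2 → 7 → 7; 3 → 3 → 5; 4 → 2 → 6; 5 → 4 → 4; 6 → 5 → 3; 7 → 6 → 2; 8 → 1 → 8.
So f ∘ g in one-line form is 1 7 5 6 4 3 2 8.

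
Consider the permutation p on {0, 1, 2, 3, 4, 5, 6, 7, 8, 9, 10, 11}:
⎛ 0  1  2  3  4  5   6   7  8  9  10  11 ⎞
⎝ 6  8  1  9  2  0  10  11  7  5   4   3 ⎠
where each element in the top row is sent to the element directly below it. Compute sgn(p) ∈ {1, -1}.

In disjoint-cycle form the cycle lengths are 12.
A cycle is odd iff its length is even; p has 1 even-length cycle, so sgn(p) = (−1)^1 and p is odd.

-1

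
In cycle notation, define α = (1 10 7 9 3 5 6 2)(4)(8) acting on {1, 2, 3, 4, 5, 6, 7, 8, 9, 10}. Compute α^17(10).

7

10 lies in the 8-cycle (1 10 7 9 3 5 6 2).
Powers repeat with period 8 on this cycle, and 17 mod 8 = 1, so α^17(10) = α^1(10).
Stepping 1 place around the cycle: 10 → 7.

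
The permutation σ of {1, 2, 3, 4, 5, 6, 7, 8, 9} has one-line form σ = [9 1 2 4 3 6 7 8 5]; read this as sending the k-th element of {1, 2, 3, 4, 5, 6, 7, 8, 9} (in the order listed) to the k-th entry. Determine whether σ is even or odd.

even

In disjoint-cycle form the cycle lengths are 5, 1, 1, 1, 1.
A cycle is odd iff its length is even; σ has 0 even-length cycles, so sgn(σ) = (−1)^0 and σ is even.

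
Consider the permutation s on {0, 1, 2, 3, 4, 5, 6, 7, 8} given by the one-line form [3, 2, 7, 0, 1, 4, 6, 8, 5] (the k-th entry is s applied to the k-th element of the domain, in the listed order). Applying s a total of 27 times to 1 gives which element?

Tracing 1 → 2 → … returns to 1 after 6 steps, so 1 lies in a 6-cycle (1 2 7 8 5 4).
Since the cycle has length 6, s^27 acts on it the same as s^3 (27 mod 6 = 3).
Stepping 3 places around the cycle: 1 → 2 → 7 → 8.

8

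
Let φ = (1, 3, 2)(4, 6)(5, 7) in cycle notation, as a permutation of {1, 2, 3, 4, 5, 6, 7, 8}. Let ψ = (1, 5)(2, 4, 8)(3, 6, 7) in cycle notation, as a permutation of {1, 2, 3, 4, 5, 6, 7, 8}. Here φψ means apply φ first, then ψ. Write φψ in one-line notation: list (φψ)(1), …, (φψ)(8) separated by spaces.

6 5 4 7 3 8 1 2

(φψ)(x) = ψ(φ(x)). Computing each image: ψ(φ(1)) = ψ(3) = 6, ψ(φ(2)) = ψ(1) = 5, ψ(φ(3)) = ψ(2) = 4, ψ(φ(4)) = ψ(6) = 7, ψ(φ(5)) = ψ(7) = 3, ψ(φ(6)) = ψ(4) = 8, ψ(φ(7)) = ψ(5) = 1, ψ(φ(8)) = ψ(8) = 2.
Hence φψ = [6 5 4 7 3 8 1 2].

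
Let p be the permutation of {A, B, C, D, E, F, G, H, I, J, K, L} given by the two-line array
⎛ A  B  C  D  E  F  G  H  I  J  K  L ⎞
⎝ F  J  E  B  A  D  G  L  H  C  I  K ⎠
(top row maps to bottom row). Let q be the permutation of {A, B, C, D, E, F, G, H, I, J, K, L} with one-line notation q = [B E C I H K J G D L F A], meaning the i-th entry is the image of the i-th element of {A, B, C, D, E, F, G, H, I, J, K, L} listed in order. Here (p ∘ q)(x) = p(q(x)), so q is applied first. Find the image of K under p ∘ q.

q(K) = F, then p(F) = D; composing gives (p ∘ q)(K) = D.

D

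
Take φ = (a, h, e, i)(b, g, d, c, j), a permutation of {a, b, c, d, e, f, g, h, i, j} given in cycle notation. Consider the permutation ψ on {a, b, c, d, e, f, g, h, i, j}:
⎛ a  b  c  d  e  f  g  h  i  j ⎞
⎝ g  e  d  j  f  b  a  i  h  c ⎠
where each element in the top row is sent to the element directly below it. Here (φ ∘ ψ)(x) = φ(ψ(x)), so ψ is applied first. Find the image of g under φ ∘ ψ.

h

ψ(g) = a, then φ(a) = h; composing gives (φ ∘ ψ)(g) = h.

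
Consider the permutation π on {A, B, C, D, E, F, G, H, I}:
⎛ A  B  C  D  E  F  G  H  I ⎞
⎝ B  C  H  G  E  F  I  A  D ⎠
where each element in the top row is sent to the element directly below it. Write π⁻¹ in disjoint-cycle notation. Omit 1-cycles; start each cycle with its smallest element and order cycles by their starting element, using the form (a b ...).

(A H C B)(D I G)

First write π in disjoint cycles: (A B C H)(D G I).
The inverse reverses every cycle; in canonical form, π⁻¹ = (A H C B)(D I G).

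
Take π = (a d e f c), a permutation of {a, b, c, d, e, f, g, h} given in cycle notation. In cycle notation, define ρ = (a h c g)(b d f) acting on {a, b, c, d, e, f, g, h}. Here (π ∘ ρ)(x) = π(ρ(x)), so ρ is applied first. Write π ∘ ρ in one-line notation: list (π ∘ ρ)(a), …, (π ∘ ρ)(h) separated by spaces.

(π ∘ ρ)(x) = π(ρ(x)). Computing each image: π(ρ(a)) = π(h) = h, π(ρ(b)) = π(d) = e, π(ρ(c)) = π(g) = g, π(ρ(d)) = π(f) = c, π(ρ(e)) = π(e) = f, π(ρ(f)) = π(b) = b, π(ρ(g)) = π(a) = d, π(ρ(h)) = π(c) = a.
Hence π ∘ ρ = [h e g c f b d a].

h e g c f b d a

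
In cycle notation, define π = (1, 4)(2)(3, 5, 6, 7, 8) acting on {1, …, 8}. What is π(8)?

3

8 appears in (3, 5, 6, 7, 8); the next entry (wrapping around) is 3.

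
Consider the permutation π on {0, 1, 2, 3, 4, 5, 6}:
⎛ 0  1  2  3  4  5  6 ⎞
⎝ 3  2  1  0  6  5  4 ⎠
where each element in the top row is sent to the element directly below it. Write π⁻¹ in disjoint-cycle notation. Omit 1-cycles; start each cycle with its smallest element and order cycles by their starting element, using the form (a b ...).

(0 3)(1 2)(4 6)

First write π in disjoint cycles: (0 3)(1 2)(4 6).
Reversing each cycle (and rotating so the smallest element leads) gives π⁻¹ = (0 3)(1 2)(4 6).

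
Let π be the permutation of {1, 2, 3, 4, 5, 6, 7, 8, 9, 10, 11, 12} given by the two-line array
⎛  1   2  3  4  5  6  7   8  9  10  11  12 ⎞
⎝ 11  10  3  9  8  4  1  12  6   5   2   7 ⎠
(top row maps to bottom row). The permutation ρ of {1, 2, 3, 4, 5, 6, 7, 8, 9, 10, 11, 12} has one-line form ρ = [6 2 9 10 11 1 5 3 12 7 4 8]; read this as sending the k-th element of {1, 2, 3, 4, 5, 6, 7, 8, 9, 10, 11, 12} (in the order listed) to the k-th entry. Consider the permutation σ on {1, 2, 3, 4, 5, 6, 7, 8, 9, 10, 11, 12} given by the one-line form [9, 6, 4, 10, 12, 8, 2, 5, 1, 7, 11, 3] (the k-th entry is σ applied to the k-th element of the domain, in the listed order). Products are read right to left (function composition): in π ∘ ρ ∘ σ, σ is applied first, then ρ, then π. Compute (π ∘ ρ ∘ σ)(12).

Chase 12: σ(12) = 3; ρ(3) = 9; π(9) = 6. Hence (π ∘ ρ ∘ σ)(12) = 6.

6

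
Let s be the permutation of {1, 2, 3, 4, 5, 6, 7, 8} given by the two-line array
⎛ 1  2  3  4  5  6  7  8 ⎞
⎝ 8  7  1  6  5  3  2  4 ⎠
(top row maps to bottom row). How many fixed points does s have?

1

The fixed points (elements with s(x) = x) are {5}, so there is 1.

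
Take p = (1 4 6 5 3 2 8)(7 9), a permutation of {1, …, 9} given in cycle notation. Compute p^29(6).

5

6 lies in the 7-cycle (1 4 6 5 3 2 8).
Powers repeat with period 7 on this cycle, and 29 mod 7 = 1, so p^29(6) = p^1(6).
Advancing 1 step from 6: 6 → 5.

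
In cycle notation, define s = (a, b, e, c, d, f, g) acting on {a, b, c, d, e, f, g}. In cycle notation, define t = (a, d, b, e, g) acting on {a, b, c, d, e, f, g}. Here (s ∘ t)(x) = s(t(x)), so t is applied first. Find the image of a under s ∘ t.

(s ∘ t)(a) = s(t(a)). t(a) = d, then s(d) = f. So (s ∘ t)(a) = f.

f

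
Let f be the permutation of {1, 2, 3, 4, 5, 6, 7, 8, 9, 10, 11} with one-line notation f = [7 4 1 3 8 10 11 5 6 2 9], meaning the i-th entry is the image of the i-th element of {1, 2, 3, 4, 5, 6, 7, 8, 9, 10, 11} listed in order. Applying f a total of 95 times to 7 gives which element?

Tracing 7 → 11 → … returns to 7 after 9 steps, so 7 lies in a 9-cycle (1 7 11 9 6 10 2 4 3).
On a 9-cycle, f^9 is the identity, so f^95 = f^5 there (95 ≡ 5 mod 9).
Advancing 5 steps from 7: 7 → 11 → 9 → 6 → 10 → 2.

2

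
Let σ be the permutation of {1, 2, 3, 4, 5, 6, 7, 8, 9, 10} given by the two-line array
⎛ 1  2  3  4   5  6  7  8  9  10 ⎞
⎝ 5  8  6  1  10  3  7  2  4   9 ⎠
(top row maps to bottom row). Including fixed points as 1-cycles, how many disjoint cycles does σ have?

The cycle decomposition is (1, 5, 10, 9, 4)(2, 8)(3, 6)(7), which has 4 cycles (counting 1-cycles).

4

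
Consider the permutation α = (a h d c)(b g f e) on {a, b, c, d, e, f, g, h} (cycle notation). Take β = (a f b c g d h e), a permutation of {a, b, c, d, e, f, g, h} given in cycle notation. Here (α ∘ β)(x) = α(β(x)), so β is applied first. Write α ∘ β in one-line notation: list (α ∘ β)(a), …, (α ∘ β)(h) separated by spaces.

e a f d h g c b

(α ∘ β)(x) = α(β(x)). Computing each image: α(β(a)) = α(f) = e, α(β(b)) = α(c) = a, α(β(c)) = α(g) = f, α(β(d)) = α(h) = d, α(β(e)) = α(a) = h, α(β(f)) = α(b) = g, α(β(g)) = α(d) = c, α(β(h)) = α(e) = b.
Hence α ∘ β = [e a f d h g c b].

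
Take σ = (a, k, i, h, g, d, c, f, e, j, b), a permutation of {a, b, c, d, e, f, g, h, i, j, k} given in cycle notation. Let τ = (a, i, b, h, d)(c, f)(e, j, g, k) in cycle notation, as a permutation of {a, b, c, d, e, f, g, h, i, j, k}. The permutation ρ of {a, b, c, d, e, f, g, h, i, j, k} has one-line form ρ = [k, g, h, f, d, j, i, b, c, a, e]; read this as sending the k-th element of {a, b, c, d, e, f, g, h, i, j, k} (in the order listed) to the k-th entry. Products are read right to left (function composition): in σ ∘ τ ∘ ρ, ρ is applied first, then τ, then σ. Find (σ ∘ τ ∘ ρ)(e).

Chase e: ρ(e) = d; τ(d) = a; σ(a) = k. Hence (σ ∘ τ ∘ ρ)(e) = k.

k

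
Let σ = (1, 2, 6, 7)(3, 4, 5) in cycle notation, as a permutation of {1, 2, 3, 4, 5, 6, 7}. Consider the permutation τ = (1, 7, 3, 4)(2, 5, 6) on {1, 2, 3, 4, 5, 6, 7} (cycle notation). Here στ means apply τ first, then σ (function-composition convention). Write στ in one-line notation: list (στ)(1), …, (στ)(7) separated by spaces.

1 3 5 2 7 6 4

(στ)(x) = σ(τ(x)). Computing each image: σ(τ(1)) = σ(7) = 1, σ(τ(2)) = σ(5) = 3, σ(τ(3)) = σ(4) = 5, σ(τ(4)) = σ(1) = 2, σ(τ(5)) = σ(6) = 7, σ(τ(6)) = σ(2) = 6, σ(τ(7)) = σ(3) = 4.
Hence στ = [1 3 5 2 7 6 4].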